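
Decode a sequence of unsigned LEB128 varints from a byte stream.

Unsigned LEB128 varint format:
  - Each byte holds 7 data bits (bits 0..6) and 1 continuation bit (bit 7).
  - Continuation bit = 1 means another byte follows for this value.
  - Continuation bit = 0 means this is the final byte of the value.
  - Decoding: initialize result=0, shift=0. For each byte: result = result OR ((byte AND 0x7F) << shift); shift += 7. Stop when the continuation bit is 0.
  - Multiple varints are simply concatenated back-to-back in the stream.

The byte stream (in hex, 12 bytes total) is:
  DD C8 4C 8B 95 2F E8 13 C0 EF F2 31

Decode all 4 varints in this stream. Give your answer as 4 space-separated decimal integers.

Answer: 1254493 772747 2536 104642496

Derivation:
  byte[0]=0xDD cont=1 payload=0x5D=93: acc |= 93<<0 -> acc=93 shift=7
  byte[1]=0xC8 cont=1 payload=0x48=72: acc |= 72<<7 -> acc=9309 shift=14
  byte[2]=0x4C cont=0 payload=0x4C=76: acc |= 76<<14 -> acc=1254493 shift=21 [end]
Varint 1: bytes[0:3] = DD C8 4C -> value 1254493 (3 byte(s))
  byte[3]=0x8B cont=1 payload=0x0B=11: acc |= 11<<0 -> acc=11 shift=7
  byte[4]=0x95 cont=1 payload=0x15=21: acc |= 21<<7 -> acc=2699 shift=14
  byte[5]=0x2F cont=0 payload=0x2F=47: acc |= 47<<14 -> acc=772747 shift=21 [end]
Varint 2: bytes[3:6] = 8B 95 2F -> value 772747 (3 byte(s))
  byte[6]=0xE8 cont=1 payload=0x68=104: acc |= 104<<0 -> acc=104 shift=7
  byte[7]=0x13 cont=0 payload=0x13=19: acc |= 19<<7 -> acc=2536 shift=14 [end]
Varint 3: bytes[6:8] = E8 13 -> value 2536 (2 byte(s))
  byte[8]=0xC0 cont=1 payload=0x40=64: acc |= 64<<0 -> acc=64 shift=7
  byte[9]=0xEF cont=1 payload=0x6F=111: acc |= 111<<7 -> acc=14272 shift=14
  byte[10]=0xF2 cont=1 payload=0x72=114: acc |= 114<<14 -> acc=1882048 shift=21
  byte[11]=0x31 cont=0 payload=0x31=49: acc |= 49<<21 -> acc=104642496 shift=28 [end]
Varint 4: bytes[8:12] = C0 EF F2 31 -> value 104642496 (4 byte(s))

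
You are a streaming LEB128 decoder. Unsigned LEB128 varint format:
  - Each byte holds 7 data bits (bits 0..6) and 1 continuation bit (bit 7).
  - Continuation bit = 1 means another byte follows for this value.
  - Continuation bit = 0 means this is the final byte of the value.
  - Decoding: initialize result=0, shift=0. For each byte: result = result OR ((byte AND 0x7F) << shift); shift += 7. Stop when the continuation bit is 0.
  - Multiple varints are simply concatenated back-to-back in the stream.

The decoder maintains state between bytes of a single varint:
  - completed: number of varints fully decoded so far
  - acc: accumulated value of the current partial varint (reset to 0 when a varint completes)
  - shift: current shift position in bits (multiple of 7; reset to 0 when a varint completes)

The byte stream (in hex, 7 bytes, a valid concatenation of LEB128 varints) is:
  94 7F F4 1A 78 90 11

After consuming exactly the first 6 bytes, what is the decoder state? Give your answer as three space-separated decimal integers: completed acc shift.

byte[0]=0x94 cont=1 payload=0x14: acc |= 20<<0 -> completed=0 acc=20 shift=7
byte[1]=0x7F cont=0 payload=0x7F: varint #1 complete (value=16276); reset -> completed=1 acc=0 shift=0
byte[2]=0xF4 cont=1 payload=0x74: acc |= 116<<0 -> completed=1 acc=116 shift=7
byte[3]=0x1A cont=0 payload=0x1A: varint #2 complete (value=3444); reset -> completed=2 acc=0 shift=0
byte[4]=0x78 cont=0 payload=0x78: varint #3 complete (value=120); reset -> completed=3 acc=0 shift=0
byte[5]=0x90 cont=1 payload=0x10: acc |= 16<<0 -> completed=3 acc=16 shift=7

Answer: 3 16 7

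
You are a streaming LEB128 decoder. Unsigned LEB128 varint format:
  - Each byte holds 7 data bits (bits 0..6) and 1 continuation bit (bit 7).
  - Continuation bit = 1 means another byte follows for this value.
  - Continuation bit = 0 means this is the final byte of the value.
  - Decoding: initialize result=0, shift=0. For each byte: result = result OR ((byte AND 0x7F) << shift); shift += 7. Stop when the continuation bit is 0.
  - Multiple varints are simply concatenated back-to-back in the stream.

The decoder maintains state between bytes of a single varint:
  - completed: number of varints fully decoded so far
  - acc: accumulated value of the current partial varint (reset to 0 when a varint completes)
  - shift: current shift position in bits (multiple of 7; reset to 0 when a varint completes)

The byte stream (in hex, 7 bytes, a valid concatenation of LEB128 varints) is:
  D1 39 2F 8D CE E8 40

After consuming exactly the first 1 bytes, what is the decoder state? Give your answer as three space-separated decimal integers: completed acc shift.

Answer: 0 81 7

Derivation:
byte[0]=0xD1 cont=1 payload=0x51: acc |= 81<<0 -> completed=0 acc=81 shift=7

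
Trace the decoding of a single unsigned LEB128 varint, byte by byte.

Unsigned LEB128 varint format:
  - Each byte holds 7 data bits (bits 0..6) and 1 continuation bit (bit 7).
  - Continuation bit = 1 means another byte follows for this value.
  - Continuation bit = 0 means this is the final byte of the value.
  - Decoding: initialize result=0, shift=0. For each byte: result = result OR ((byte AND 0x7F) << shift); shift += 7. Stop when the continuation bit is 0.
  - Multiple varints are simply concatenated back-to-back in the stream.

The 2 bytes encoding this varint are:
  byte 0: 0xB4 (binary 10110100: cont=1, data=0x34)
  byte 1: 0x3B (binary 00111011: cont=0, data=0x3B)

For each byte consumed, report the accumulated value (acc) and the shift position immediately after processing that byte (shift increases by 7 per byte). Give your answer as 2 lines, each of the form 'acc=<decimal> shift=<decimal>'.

Answer: acc=52 shift=7
acc=7604 shift=14

Derivation:
byte 0=0xB4: payload=0x34=52, contrib = 52<<0 = 52; acc -> 52, shift -> 7
byte 1=0x3B: payload=0x3B=59, contrib = 59<<7 = 7552; acc -> 7604, shift -> 14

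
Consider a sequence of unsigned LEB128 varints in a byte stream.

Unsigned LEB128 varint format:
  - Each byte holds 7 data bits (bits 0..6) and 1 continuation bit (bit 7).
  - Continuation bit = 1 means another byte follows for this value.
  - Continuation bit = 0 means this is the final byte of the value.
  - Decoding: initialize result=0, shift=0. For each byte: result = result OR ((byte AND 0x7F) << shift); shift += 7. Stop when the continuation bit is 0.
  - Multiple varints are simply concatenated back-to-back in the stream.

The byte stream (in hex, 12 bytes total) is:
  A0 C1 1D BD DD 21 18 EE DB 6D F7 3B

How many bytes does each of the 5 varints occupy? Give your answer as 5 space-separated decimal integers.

Answer: 3 3 1 3 2

Derivation:
  byte[0]=0xA0 cont=1 payload=0x20=32: acc |= 32<<0 -> acc=32 shift=7
  byte[1]=0xC1 cont=1 payload=0x41=65: acc |= 65<<7 -> acc=8352 shift=14
  byte[2]=0x1D cont=0 payload=0x1D=29: acc |= 29<<14 -> acc=483488 shift=21 [end]
Varint 1: bytes[0:3] = A0 C1 1D -> value 483488 (3 byte(s))
  byte[3]=0xBD cont=1 payload=0x3D=61: acc |= 61<<0 -> acc=61 shift=7
  byte[4]=0xDD cont=1 payload=0x5D=93: acc |= 93<<7 -> acc=11965 shift=14
  byte[5]=0x21 cont=0 payload=0x21=33: acc |= 33<<14 -> acc=552637 shift=21 [end]
Varint 2: bytes[3:6] = BD DD 21 -> value 552637 (3 byte(s))
  byte[6]=0x18 cont=0 payload=0x18=24: acc |= 24<<0 -> acc=24 shift=7 [end]
Varint 3: bytes[6:7] = 18 -> value 24 (1 byte(s))
  byte[7]=0xEE cont=1 payload=0x6E=110: acc |= 110<<0 -> acc=110 shift=7
  byte[8]=0xDB cont=1 payload=0x5B=91: acc |= 91<<7 -> acc=11758 shift=14
  byte[9]=0x6D cont=0 payload=0x6D=109: acc |= 109<<14 -> acc=1797614 shift=21 [end]
Varint 4: bytes[7:10] = EE DB 6D -> value 1797614 (3 byte(s))
  byte[10]=0xF7 cont=1 payload=0x77=119: acc |= 119<<0 -> acc=119 shift=7
  byte[11]=0x3B cont=0 payload=0x3B=59: acc |= 59<<7 -> acc=7671 shift=14 [end]
Varint 5: bytes[10:12] = F7 3B -> value 7671 (2 byte(s))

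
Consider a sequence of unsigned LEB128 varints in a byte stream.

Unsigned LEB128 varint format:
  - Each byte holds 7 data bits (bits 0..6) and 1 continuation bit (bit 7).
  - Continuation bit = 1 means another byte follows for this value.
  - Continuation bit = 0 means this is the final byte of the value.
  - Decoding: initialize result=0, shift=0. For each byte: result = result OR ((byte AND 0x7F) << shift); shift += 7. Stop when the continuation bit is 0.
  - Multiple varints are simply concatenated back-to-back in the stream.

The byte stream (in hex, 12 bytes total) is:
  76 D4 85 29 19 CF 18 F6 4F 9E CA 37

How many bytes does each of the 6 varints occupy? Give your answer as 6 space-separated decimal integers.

Answer: 1 3 1 2 2 3

Derivation:
  byte[0]=0x76 cont=0 payload=0x76=118: acc |= 118<<0 -> acc=118 shift=7 [end]
Varint 1: bytes[0:1] = 76 -> value 118 (1 byte(s))
  byte[1]=0xD4 cont=1 payload=0x54=84: acc |= 84<<0 -> acc=84 shift=7
  byte[2]=0x85 cont=1 payload=0x05=5: acc |= 5<<7 -> acc=724 shift=14
  byte[3]=0x29 cont=0 payload=0x29=41: acc |= 41<<14 -> acc=672468 shift=21 [end]
Varint 2: bytes[1:4] = D4 85 29 -> value 672468 (3 byte(s))
  byte[4]=0x19 cont=0 payload=0x19=25: acc |= 25<<0 -> acc=25 shift=7 [end]
Varint 3: bytes[4:5] = 19 -> value 25 (1 byte(s))
  byte[5]=0xCF cont=1 payload=0x4F=79: acc |= 79<<0 -> acc=79 shift=7
  byte[6]=0x18 cont=0 payload=0x18=24: acc |= 24<<7 -> acc=3151 shift=14 [end]
Varint 4: bytes[5:7] = CF 18 -> value 3151 (2 byte(s))
  byte[7]=0xF6 cont=1 payload=0x76=118: acc |= 118<<0 -> acc=118 shift=7
  byte[8]=0x4F cont=0 payload=0x4F=79: acc |= 79<<7 -> acc=10230 shift=14 [end]
Varint 5: bytes[7:9] = F6 4F -> value 10230 (2 byte(s))
  byte[9]=0x9E cont=1 payload=0x1E=30: acc |= 30<<0 -> acc=30 shift=7
  byte[10]=0xCA cont=1 payload=0x4A=74: acc |= 74<<7 -> acc=9502 shift=14
  byte[11]=0x37 cont=0 payload=0x37=55: acc |= 55<<14 -> acc=910622 shift=21 [end]
Varint 6: bytes[9:12] = 9E CA 37 -> value 910622 (3 byte(s))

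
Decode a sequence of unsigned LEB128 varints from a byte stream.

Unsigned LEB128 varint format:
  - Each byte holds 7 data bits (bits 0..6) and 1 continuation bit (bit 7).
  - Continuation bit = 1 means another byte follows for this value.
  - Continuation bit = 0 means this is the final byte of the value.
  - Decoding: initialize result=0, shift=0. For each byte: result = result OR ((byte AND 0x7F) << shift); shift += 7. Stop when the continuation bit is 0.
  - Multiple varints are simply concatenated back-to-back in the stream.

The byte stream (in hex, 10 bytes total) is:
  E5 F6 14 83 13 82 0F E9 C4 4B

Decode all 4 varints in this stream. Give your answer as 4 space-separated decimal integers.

  byte[0]=0xE5 cont=1 payload=0x65=101: acc |= 101<<0 -> acc=101 shift=7
  byte[1]=0xF6 cont=1 payload=0x76=118: acc |= 118<<7 -> acc=15205 shift=14
  byte[2]=0x14 cont=0 payload=0x14=20: acc |= 20<<14 -> acc=342885 shift=21 [end]
Varint 1: bytes[0:3] = E5 F6 14 -> value 342885 (3 byte(s))
  byte[3]=0x83 cont=1 payload=0x03=3: acc |= 3<<0 -> acc=3 shift=7
  byte[4]=0x13 cont=0 payload=0x13=19: acc |= 19<<7 -> acc=2435 shift=14 [end]
Varint 2: bytes[3:5] = 83 13 -> value 2435 (2 byte(s))
  byte[5]=0x82 cont=1 payload=0x02=2: acc |= 2<<0 -> acc=2 shift=7
  byte[6]=0x0F cont=0 payload=0x0F=15: acc |= 15<<7 -> acc=1922 shift=14 [end]
Varint 3: bytes[5:7] = 82 0F -> value 1922 (2 byte(s))
  byte[7]=0xE9 cont=1 payload=0x69=105: acc |= 105<<0 -> acc=105 shift=7
  byte[8]=0xC4 cont=1 payload=0x44=68: acc |= 68<<7 -> acc=8809 shift=14
  byte[9]=0x4B cont=0 payload=0x4B=75: acc |= 75<<14 -> acc=1237609 shift=21 [end]
Varint 4: bytes[7:10] = E9 C4 4B -> value 1237609 (3 byte(s))

Answer: 342885 2435 1922 1237609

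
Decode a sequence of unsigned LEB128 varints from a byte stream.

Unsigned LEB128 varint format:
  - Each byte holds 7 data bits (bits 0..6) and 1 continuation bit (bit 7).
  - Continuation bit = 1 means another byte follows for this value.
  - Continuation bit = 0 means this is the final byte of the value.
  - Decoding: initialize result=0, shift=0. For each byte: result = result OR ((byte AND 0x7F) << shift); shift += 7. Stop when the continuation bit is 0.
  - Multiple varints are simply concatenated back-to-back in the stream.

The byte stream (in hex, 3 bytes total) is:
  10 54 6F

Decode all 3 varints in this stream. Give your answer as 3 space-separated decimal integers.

Answer: 16 84 111

Derivation:
  byte[0]=0x10 cont=0 payload=0x10=16: acc |= 16<<0 -> acc=16 shift=7 [end]
Varint 1: bytes[0:1] = 10 -> value 16 (1 byte(s))
  byte[1]=0x54 cont=0 payload=0x54=84: acc |= 84<<0 -> acc=84 shift=7 [end]
Varint 2: bytes[1:2] = 54 -> value 84 (1 byte(s))
  byte[2]=0x6F cont=0 payload=0x6F=111: acc |= 111<<0 -> acc=111 shift=7 [end]
Varint 3: bytes[2:3] = 6F -> value 111 (1 byte(s))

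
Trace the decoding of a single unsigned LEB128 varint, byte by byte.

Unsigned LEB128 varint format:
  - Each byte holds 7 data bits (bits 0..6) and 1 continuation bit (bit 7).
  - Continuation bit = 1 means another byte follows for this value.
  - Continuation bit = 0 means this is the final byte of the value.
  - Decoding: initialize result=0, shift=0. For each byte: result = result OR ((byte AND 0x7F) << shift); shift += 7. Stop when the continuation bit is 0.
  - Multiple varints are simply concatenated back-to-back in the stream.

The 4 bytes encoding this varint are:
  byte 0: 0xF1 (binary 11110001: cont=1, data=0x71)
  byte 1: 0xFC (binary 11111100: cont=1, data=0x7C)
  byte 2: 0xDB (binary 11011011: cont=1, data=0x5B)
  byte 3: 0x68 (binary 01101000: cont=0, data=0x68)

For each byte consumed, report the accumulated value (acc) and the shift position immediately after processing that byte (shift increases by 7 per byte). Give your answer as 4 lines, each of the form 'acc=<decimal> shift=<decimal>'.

byte 0=0xF1: payload=0x71=113, contrib = 113<<0 = 113; acc -> 113, shift -> 7
byte 1=0xFC: payload=0x7C=124, contrib = 124<<7 = 15872; acc -> 15985, shift -> 14
byte 2=0xDB: payload=0x5B=91, contrib = 91<<14 = 1490944; acc -> 1506929, shift -> 21
byte 3=0x68: payload=0x68=104, contrib = 104<<21 = 218103808; acc -> 219610737, shift -> 28

Answer: acc=113 shift=7
acc=15985 shift=14
acc=1506929 shift=21
acc=219610737 shift=28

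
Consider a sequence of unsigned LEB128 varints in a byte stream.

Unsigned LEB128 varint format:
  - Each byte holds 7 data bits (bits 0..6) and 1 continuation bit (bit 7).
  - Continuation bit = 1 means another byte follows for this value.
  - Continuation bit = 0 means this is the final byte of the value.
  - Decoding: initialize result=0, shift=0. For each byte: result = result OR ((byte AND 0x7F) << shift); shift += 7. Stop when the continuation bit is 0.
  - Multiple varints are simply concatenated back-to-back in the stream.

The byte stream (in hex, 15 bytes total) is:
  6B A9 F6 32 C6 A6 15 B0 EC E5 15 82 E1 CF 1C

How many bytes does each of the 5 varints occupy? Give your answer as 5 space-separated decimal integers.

Answer: 1 3 3 4 4

Derivation:
  byte[0]=0x6B cont=0 payload=0x6B=107: acc |= 107<<0 -> acc=107 shift=7 [end]
Varint 1: bytes[0:1] = 6B -> value 107 (1 byte(s))
  byte[1]=0xA9 cont=1 payload=0x29=41: acc |= 41<<0 -> acc=41 shift=7
  byte[2]=0xF6 cont=1 payload=0x76=118: acc |= 118<<7 -> acc=15145 shift=14
  byte[3]=0x32 cont=0 payload=0x32=50: acc |= 50<<14 -> acc=834345 shift=21 [end]
Varint 2: bytes[1:4] = A9 F6 32 -> value 834345 (3 byte(s))
  byte[4]=0xC6 cont=1 payload=0x46=70: acc |= 70<<0 -> acc=70 shift=7
  byte[5]=0xA6 cont=1 payload=0x26=38: acc |= 38<<7 -> acc=4934 shift=14
  byte[6]=0x15 cont=0 payload=0x15=21: acc |= 21<<14 -> acc=348998 shift=21 [end]
Varint 3: bytes[4:7] = C6 A6 15 -> value 348998 (3 byte(s))
  byte[7]=0xB0 cont=1 payload=0x30=48: acc |= 48<<0 -> acc=48 shift=7
  byte[8]=0xEC cont=1 payload=0x6C=108: acc |= 108<<7 -> acc=13872 shift=14
  byte[9]=0xE5 cont=1 payload=0x65=101: acc |= 101<<14 -> acc=1668656 shift=21
  byte[10]=0x15 cont=0 payload=0x15=21: acc |= 21<<21 -> acc=45708848 shift=28 [end]
Varint 4: bytes[7:11] = B0 EC E5 15 -> value 45708848 (4 byte(s))
  byte[11]=0x82 cont=1 payload=0x02=2: acc |= 2<<0 -> acc=2 shift=7
  byte[12]=0xE1 cont=1 payload=0x61=97: acc |= 97<<7 -> acc=12418 shift=14
  byte[13]=0xCF cont=1 payload=0x4F=79: acc |= 79<<14 -> acc=1306754 shift=21
  byte[14]=0x1C cont=0 payload=0x1C=28: acc |= 28<<21 -> acc=60027010 shift=28 [end]
Varint 5: bytes[11:15] = 82 E1 CF 1C -> value 60027010 (4 byte(s))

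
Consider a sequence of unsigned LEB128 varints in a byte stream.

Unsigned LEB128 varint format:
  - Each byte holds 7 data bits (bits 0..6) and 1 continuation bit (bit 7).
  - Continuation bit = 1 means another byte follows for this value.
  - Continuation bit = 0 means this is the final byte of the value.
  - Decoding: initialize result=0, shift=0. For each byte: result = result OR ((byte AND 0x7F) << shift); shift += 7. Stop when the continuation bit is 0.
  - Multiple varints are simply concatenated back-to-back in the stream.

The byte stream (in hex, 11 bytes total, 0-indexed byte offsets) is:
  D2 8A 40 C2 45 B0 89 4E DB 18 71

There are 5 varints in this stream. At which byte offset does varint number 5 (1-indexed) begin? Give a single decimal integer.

  byte[0]=0xD2 cont=1 payload=0x52=82: acc |= 82<<0 -> acc=82 shift=7
  byte[1]=0x8A cont=1 payload=0x0A=10: acc |= 10<<7 -> acc=1362 shift=14
  byte[2]=0x40 cont=0 payload=0x40=64: acc |= 64<<14 -> acc=1049938 shift=21 [end]
Varint 1: bytes[0:3] = D2 8A 40 -> value 1049938 (3 byte(s))
  byte[3]=0xC2 cont=1 payload=0x42=66: acc |= 66<<0 -> acc=66 shift=7
  byte[4]=0x45 cont=0 payload=0x45=69: acc |= 69<<7 -> acc=8898 shift=14 [end]
Varint 2: bytes[3:5] = C2 45 -> value 8898 (2 byte(s))
  byte[5]=0xB0 cont=1 payload=0x30=48: acc |= 48<<0 -> acc=48 shift=7
  byte[6]=0x89 cont=1 payload=0x09=9: acc |= 9<<7 -> acc=1200 shift=14
  byte[7]=0x4E cont=0 payload=0x4E=78: acc |= 78<<14 -> acc=1279152 shift=21 [end]
Varint 3: bytes[5:8] = B0 89 4E -> value 1279152 (3 byte(s))
  byte[8]=0xDB cont=1 payload=0x5B=91: acc |= 91<<0 -> acc=91 shift=7
  byte[9]=0x18 cont=0 payload=0x18=24: acc |= 24<<7 -> acc=3163 shift=14 [end]
Varint 4: bytes[8:10] = DB 18 -> value 3163 (2 byte(s))
  byte[10]=0x71 cont=0 payload=0x71=113: acc |= 113<<0 -> acc=113 shift=7 [end]
Varint 5: bytes[10:11] = 71 -> value 113 (1 byte(s))

Answer: 10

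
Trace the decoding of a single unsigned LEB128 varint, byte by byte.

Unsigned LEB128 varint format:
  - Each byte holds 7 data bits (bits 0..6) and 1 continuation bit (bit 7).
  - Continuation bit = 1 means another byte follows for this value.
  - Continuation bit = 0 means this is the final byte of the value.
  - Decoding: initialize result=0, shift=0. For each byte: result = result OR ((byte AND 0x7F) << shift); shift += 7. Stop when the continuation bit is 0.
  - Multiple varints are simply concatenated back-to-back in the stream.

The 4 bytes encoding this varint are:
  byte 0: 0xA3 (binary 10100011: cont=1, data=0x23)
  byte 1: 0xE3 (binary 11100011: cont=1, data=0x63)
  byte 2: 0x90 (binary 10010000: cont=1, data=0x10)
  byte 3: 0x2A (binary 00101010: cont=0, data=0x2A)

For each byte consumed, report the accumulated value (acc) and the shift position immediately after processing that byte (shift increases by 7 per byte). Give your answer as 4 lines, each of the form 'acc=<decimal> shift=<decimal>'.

byte 0=0xA3: payload=0x23=35, contrib = 35<<0 = 35; acc -> 35, shift -> 7
byte 1=0xE3: payload=0x63=99, contrib = 99<<7 = 12672; acc -> 12707, shift -> 14
byte 2=0x90: payload=0x10=16, contrib = 16<<14 = 262144; acc -> 274851, shift -> 21
byte 3=0x2A: payload=0x2A=42, contrib = 42<<21 = 88080384; acc -> 88355235, shift -> 28

Answer: acc=35 shift=7
acc=12707 shift=14
acc=274851 shift=21
acc=88355235 shift=28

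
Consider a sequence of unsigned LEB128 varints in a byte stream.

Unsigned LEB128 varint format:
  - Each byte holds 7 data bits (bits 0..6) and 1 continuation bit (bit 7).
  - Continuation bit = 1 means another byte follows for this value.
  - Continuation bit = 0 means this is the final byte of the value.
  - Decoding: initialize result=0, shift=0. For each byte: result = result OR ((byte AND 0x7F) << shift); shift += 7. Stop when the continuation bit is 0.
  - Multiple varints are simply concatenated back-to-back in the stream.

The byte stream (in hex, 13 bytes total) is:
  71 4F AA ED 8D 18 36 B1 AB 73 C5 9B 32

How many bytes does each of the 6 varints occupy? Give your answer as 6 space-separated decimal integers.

Answer: 1 1 4 1 3 3

Derivation:
  byte[0]=0x71 cont=0 payload=0x71=113: acc |= 113<<0 -> acc=113 shift=7 [end]
Varint 1: bytes[0:1] = 71 -> value 113 (1 byte(s))
  byte[1]=0x4F cont=0 payload=0x4F=79: acc |= 79<<0 -> acc=79 shift=7 [end]
Varint 2: bytes[1:2] = 4F -> value 79 (1 byte(s))
  byte[2]=0xAA cont=1 payload=0x2A=42: acc |= 42<<0 -> acc=42 shift=7
  byte[3]=0xED cont=1 payload=0x6D=109: acc |= 109<<7 -> acc=13994 shift=14
  byte[4]=0x8D cont=1 payload=0x0D=13: acc |= 13<<14 -> acc=226986 shift=21
  byte[5]=0x18 cont=0 payload=0x18=24: acc |= 24<<21 -> acc=50558634 shift=28 [end]
Varint 3: bytes[2:6] = AA ED 8D 18 -> value 50558634 (4 byte(s))
  byte[6]=0x36 cont=0 payload=0x36=54: acc |= 54<<0 -> acc=54 shift=7 [end]
Varint 4: bytes[6:7] = 36 -> value 54 (1 byte(s))
  byte[7]=0xB1 cont=1 payload=0x31=49: acc |= 49<<0 -> acc=49 shift=7
  byte[8]=0xAB cont=1 payload=0x2B=43: acc |= 43<<7 -> acc=5553 shift=14
  byte[9]=0x73 cont=0 payload=0x73=115: acc |= 115<<14 -> acc=1889713 shift=21 [end]
Varint 5: bytes[7:10] = B1 AB 73 -> value 1889713 (3 byte(s))
  byte[10]=0xC5 cont=1 payload=0x45=69: acc |= 69<<0 -> acc=69 shift=7
  byte[11]=0x9B cont=1 payload=0x1B=27: acc |= 27<<7 -> acc=3525 shift=14
  byte[12]=0x32 cont=0 payload=0x32=50: acc |= 50<<14 -> acc=822725 shift=21 [end]
Varint 6: bytes[10:13] = C5 9B 32 -> value 822725 (3 byte(s))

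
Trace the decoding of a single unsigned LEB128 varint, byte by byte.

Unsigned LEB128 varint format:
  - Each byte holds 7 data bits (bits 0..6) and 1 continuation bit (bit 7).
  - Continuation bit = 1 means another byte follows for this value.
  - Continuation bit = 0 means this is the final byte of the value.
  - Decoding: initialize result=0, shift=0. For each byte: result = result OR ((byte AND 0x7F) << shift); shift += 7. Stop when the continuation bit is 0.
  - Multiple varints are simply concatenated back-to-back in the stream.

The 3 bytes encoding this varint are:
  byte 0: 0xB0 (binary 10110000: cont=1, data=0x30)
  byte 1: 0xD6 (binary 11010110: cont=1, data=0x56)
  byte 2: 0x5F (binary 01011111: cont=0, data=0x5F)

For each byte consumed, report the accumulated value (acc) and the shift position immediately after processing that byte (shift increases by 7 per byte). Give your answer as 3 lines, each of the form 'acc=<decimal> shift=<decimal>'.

Answer: acc=48 shift=7
acc=11056 shift=14
acc=1567536 shift=21

Derivation:
byte 0=0xB0: payload=0x30=48, contrib = 48<<0 = 48; acc -> 48, shift -> 7
byte 1=0xD6: payload=0x56=86, contrib = 86<<7 = 11008; acc -> 11056, shift -> 14
byte 2=0x5F: payload=0x5F=95, contrib = 95<<14 = 1556480; acc -> 1567536, shift -> 21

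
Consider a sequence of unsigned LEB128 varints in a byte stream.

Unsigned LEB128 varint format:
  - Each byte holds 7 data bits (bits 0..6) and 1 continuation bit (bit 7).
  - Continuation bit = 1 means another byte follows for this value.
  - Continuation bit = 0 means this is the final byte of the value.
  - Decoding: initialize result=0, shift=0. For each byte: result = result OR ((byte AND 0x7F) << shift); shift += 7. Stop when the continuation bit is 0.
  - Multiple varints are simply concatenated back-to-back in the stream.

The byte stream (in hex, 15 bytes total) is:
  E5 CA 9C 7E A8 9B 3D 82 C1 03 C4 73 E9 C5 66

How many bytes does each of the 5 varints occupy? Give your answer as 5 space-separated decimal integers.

Answer: 4 3 3 2 3

Derivation:
  byte[0]=0xE5 cont=1 payload=0x65=101: acc |= 101<<0 -> acc=101 shift=7
  byte[1]=0xCA cont=1 payload=0x4A=74: acc |= 74<<7 -> acc=9573 shift=14
  byte[2]=0x9C cont=1 payload=0x1C=28: acc |= 28<<14 -> acc=468325 shift=21
  byte[3]=0x7E cont=0 payload=0x7E=126: acc |= 126<<21 -> acc=264709477 shift=28 [end]
Varint 1: bytes[0:4] = E5 CA 9C 7E -> value 264709477 (4 byte(s))
  byte[4]=0xA8 cont=1 payload=0x28=40: acc |= 40<<0 -> acc=40 shift=7
  byte[5]=0x9B cont=1 payload=0x1B=27: acc |= 27<<7 -> acc=3496 shift=14
  byte[6]=0x3D cont=0 payload=0x3D=61: acc |= 61<<14 -> acc=1002920 shift=21 [end]
Varint 2: bytes[4:7] = A8 9B 3D -> value 1002920 (3 byte(s))
  byte[7]=0x82 cont=1 payload=0x02=2: acc |= 2<<0 -> acc=2 shift=7
  byte[8]=0xC1 cont=1 payload=0x41=65: acc |= 65<<7 -> acc=8322 shift=14
  byte[9]=0x03 cont=0 payload=0x03=3: acc |= 3<<14 -> acc=57474 shift=21 [end]
Varint 3: bytes[7:10] = 82 C1 03 -> value 57474 (3 byte(s))
  byte[10]=0xC4 cont=1 payload=0x44=68: acc |= 68<<0 -> acc=68 shift=7
  byte[11]=0x73 cont=0 payload=0x73=115: acc |= 115<<7 -> acc=14788 shift=14 [end]
Varint 4: bytes[10:12] = C4 73 -> value 14788 (2 byte(s))
  byte[12]=0xE9 cont=1 payload=0x69=105: acc |= 105<<0 -> acc=105 shift=7
  byte[13]=0xC5 cont=1 payload=0x45=69: acc |= 69<<7 -> acc=8937 shift=14
  byte[14]=0x66 cont=0 payload=0x66=102: acc |= 102<<14 -> acc=1680105 shift=21 [end]
Varint 5: bytes[12:15] = E9 C5 66 -> value 1680105 (3 byte(s))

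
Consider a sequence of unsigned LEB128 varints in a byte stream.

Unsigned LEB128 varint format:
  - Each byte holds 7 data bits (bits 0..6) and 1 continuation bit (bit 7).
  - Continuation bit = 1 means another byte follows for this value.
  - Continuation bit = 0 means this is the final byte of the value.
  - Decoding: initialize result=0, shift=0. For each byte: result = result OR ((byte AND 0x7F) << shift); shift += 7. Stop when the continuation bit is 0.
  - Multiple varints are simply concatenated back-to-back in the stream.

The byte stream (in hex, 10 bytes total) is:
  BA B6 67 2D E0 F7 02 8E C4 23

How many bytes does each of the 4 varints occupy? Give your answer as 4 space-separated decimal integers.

Answer: 3 1 3 3

Derivation:
  byte[0]=0xBA cont=1 payload=0x3A=58: acc |= 58<<0 -> acc=58 shift=7
  byte[1]=0xB6 cont=1 payload=0x36=54: acc |= 54<<7 -> acc=6970 shift=14
  byte[2]=0x67 cont=0 payload=0x67=103: acc |= 103<<14 -> acc=1694522 shift=21 [end]
Varint 1: bytes[0:3] = BA B6 67 -> value 1694522 (3 byte(s))
  byte[3]=0x2D cont=0 payload=0x2D=45: acc |= 45<<0 -> acc=45 shift=7 [end]
Varint 2: bytes[3:4] = 2D -> value 45 (1 byte(s))
  byte[4]=0xE0 cont=1 payload=0x60=96: acc |= 96<<0 -> acc=96 shift=7
  byte[5]=0xF7 cont=1 payload=0x77=119: acc |= 119<<7 -> acc=15328 shift=14
  byte[6]=0x02 cont=0 payload=0x02=2: acc |= 2<<14 -> acc=48096 shift=21 [end]
Varint 3: bytes[4:7] = E0 F7 02 -> value 48096 (3 byte(s))
  byte[7]=0x8E cont=1 payload=0x0E=14: acc |= 14<<0 -> acc=14 shift=7
  byte[8]=0xC4 cont=1 payload=0x44=68: acc |= 68<<7 -> acc=8718 shift=14
  byte[9]=0x23 cont=0 payload=0x23=35: acc |= 35<<14 -> acc=582158 shift=21 [end]
Varint 4: bytes[7:10] = 8E C4 23 -> value 582158 (3 byte(s))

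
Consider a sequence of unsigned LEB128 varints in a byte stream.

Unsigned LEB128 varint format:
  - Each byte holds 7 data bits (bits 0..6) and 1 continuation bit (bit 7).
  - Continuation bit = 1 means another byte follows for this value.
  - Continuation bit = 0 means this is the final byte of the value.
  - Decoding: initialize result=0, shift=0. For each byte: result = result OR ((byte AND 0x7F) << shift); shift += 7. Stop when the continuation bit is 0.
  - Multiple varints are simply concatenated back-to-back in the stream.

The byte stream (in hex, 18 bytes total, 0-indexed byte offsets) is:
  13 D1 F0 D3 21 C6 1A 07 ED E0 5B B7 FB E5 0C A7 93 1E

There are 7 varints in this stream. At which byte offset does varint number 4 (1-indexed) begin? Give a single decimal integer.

Answer: 7

Derivation:
  byte[0]=0x13 cont=0 payload=0x13=19: acc |= 19<<0 -> acc=19 shift=7 [end]
Varint 1: bytes[0:1] = 13 -> value 19 (1 byte(s))
  byte[1]=0xD1 cont=1 payload=0x51=81: acc |= 81<<0 -> acc=81 shift=7
  byte[2]=0xF0 cont=1 payload=0x70=112: acc |= 112<<7 -> acc=14417 shift=14
  byte[3]=0xD3 cont=1 payload=0x53=83: acc |= 83<<14 -> acc=1374289 shift=21
  byte[4]=0x21 cont=0 payload=0x21=33: acc |= 33<<21 -> acc=70580305 shift=28 [end]
Varint 2: bytes[1:5] = D1 F0 D3 21 -> value 70580305 (4 byte(s))
  byte[5]=0xC6 cont=1 payload=0x46=70: acc |= 70<<0 -> acc=70 shift=7
  byte[6]=0x1A cont=0 payload=0x1A=26: acc |= 26<<7 -> acc=3398 shift=14 [end]
Varint 3: bytes[5:7] = C6 1A -> value 3398 (2 byte(s))
  byte[7]=0x07 cont=0 payload=0x07=7: acc |= 7<<0 -> acc=7 shift=7 [end]
Varint 4: bytes[7:8] = 07 -> value 7 (1 byte(s))
  byte[8]=0xED cont=1 payload=0x6D=109: acc |= 109<<0 -> acc=109 shift=7
  byte[9]=0xE0 cont=1 payload=0x60=96: acc |= 96<<7 -> acc=12397 shift=14
  byte[10]=0x5B cont=0 payload=0x5B=91: acc |= 91<<14 -> acc=1503341 shift=21 [end]
Varint 5: bytes[8:11] = ED E0 5B -> value 1503341 (3 byte(s))
  byte[11]=0xB7 cont=1 payload=0x37=55: acc |= 55<<0 -> acc=55 shift=7
  byte[12]=0xFB cont=1 payload=0x7B=123: acc |= 123<<7 -> acc=15799 shift=14
  byte[13]=0xE5 cont=1 payload=0x65=101: acc |= 101<<14 -> acc=1670583 shift=21
  byte[14]=0x0C cont=0 payload=0x0C=12: acc |= 12<<21 -> acc=26836407 shift=28 [end]
Varint 6: bytes[11:15] = B7 FB E5 0C -> value 26836407 (4 byte(s))
  byte[15]=0xA7 cont=1 payload=0x27=39: acc |= 39<<0 -> acc=39 shift=7
  byte[16]=0x93 cont=1 payload=0x13=19: acc |= 19<<7 -> acc=2471 shift=14
  byte[17]=0x1E cont=0 payload=0x1E=30: acc |= 30<<14 -> acc=493991 shift=21 [end]
Varint 7: bytes[15:18] = A7 93 1E -> value 493991 (3 byte(s))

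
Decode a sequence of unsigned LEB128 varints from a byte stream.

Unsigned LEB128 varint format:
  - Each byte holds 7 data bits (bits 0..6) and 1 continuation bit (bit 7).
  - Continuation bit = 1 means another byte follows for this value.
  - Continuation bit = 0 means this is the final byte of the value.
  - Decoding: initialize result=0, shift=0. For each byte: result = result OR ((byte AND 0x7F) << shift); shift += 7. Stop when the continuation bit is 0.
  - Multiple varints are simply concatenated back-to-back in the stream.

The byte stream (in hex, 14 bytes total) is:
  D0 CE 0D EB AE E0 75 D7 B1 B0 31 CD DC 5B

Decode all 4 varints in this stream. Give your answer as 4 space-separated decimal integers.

  byte[0]=0xD0 cont=1 payload=0x50=80: acc |= 80<<0 -> acc=80 shift=7
  byte[1]=0xCE cont=1 payload=0x4E=78: acc |= 78<<7 -> acc=10064 shift=14
  byte[2]=0x0D cont=0 payload=0x0D=13: acc |= 13<<14 -> acc=223056 shift=21 [end]
Varint 1: bytes[0:3] = D0 CE 0D -> value 223056 (3 byte(s))
  byte[3]=0xEB cont=1 payload=0x6B=107: acc |= 107<<0 -> acc=107 shift=7
  byte[4]=0xAE cont=1 payload=0x2E=46: acc |= 46<<7 -> acc=5995 shift=14
  byte[5]=0xE0 cont=1 payload=0x60=96: acc |= 96<<14 -> acc=1578859 shift=21
  byte[6]=0x75 cont=0 payload=0x75=117: acc |= 117<<21 -> acc=246945643 shift=28 [end]
Varint 2: bytes[3:7] = EB AE E0 75 -> value 246945643 (4 byte(s))
  byte[7]=0xD7 cont=1 payload=0x57=87: acc |= 87<<0 -> acc=87 shift=7
  byte[8]=0xB1 cont=1 payload=0x31=49: acc |= 49<<7 -> acc=6359 shift=14
  byte[9]=0xB0 cont=1 payload=0x30=48: acc |= 48<<14 -> acc=792791 shift=21
  byte[10]=0x31 cont=0 payload=0x31=49: acc |= 49<<21 -> acc=103553239 shift=28 [end]
Varint 3: bytes[7:11] = D7 B1 B0 31 -> value 103553239 (4 byte(s))
  byte[11]=0xCD cont=1 payload=0x4D=77: acc |= 77<<0 -> acc=77 shift=7
  byte[12]=0xDC cont=1 payload=0x5C=92: acc |= 92<<7 -> acc=11853 shift=14
  byte[13]=0x5B cont=0 payload=0x5B=91: acc |= 91<<14 -> acc=1502797 shift=21 [end]
Varint 4: bytes[11:14] = CD DC 5B -> value 1502797 (3 byte(s))

Answer: 223056 246945643 103553239 1502797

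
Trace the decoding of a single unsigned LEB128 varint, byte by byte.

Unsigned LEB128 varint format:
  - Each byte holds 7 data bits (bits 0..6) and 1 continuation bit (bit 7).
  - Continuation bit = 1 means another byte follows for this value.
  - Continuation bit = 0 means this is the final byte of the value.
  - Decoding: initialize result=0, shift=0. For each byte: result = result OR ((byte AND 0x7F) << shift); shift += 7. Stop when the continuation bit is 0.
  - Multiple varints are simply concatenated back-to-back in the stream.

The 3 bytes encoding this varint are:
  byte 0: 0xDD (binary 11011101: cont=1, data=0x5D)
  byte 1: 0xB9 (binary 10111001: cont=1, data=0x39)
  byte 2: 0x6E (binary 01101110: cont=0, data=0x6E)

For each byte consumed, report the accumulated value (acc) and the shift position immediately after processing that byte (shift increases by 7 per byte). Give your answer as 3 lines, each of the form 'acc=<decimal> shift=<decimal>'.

byte 0=0xDD: payload=0x5D=93, contrib = 93<<0 = 93; acc -> 93, shift -> 7
byte 1=0xB9: payload=0x39=57, contrib = 57<<7 = 7296; acc -> 7389, shift -> 14
byte 2=0x6E: payload=0x6E=110, contrib = 110<<14 = 1802240; acc -> 1809629, shift -> 21

Answer: acc=93 shift=7
acc=7389 shift=14
acc=1809629 shift=21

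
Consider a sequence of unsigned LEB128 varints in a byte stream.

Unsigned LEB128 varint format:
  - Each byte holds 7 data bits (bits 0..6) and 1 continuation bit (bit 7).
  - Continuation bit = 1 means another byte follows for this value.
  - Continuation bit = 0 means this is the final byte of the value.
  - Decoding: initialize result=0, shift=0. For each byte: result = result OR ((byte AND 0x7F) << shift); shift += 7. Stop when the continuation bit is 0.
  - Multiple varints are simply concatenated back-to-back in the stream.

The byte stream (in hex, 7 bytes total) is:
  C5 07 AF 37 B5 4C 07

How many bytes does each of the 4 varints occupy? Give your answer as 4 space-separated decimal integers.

Answer: 2 2 2 1

Derivation:
  byte[0]=0xC5 cont=1 payload=0x45=69: acc |= 69<<0 -> acc=69 shift=7
  byte[1]=0x07 cont=0 payload=0x07=7: acc |= 7<<7 -> acc=965 shift=14 [end]
Varint 1: bytes[0:2] = C5 07 -> value 965 (2 byte(s))
  byte[2]=0xAF cont=1 payload=0x2F=47: acc |= 47<<0 -> acc=47 shift=7
  byte[3]=0x37 cont=0 payload=0x37=55: acc |= 55<<7 -> acc=7087 shift=14 [end]
Varint 2: bytes[2:4] = AF 37 -> value 7087 (2 byte(s))
  byte[4]=0xB5 cont=1 payload=0x35=53: acc |= 53<<0 -> acc=53 shift=7
  byte[5]=0x4C cont=0 payload=0x4C=76: acc |= 76<<7 -> acc=9781 shift=14 [end]
Varint 3: bytes[4:6] = B5 4C -> value 9781 (2 byte(s))
  byte[6]=0x07 cont=0 payload=0x07=7: acc |= 7<<0 -> acc=7 shift=7 [end]
Varint 4: bytes[6:7] = 07 -> value 7 (1 byte(s))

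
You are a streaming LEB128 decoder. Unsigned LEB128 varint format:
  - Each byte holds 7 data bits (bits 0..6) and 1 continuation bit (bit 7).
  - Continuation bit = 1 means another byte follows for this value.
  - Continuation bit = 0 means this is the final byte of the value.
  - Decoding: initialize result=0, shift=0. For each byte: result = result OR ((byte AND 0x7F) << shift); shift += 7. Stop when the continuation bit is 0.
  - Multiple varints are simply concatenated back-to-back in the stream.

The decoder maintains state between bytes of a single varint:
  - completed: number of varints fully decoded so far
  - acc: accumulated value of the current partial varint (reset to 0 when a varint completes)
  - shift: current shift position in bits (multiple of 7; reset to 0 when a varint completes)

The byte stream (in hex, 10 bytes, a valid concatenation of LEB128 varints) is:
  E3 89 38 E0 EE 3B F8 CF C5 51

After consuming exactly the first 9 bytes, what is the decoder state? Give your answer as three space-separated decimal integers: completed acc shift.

byte[0]=0xE3 cont=1 payload=0x63: acc |= 99<<0 -> completed=0 acc=99 shift=7
byte[1]=0x89 cont=1 payload=0x09: acc |= 9<<7 -> completed=0 acc=1251 shift=14
byte[2]=0x38 cont=0 payload=0x38: varint #1 complete (value=918755); reset -> completed=1 acc=0 shift=0
byte[3]=0xE0 cont=1 payload=0x60: acc |= 96<<0 -> completed=1 acc=96 shift=7
byte[4]=0xEE cont=1 payload=0x6E: acc |= 110<<7 -> completed=1 acc=14176 shift=14
byte[5]=0x3B cont=0 payload=0x3B: varint #2 complete (value=980832); reset -> completed=2 acc=0 shift=0
byte[6]=0xF8 cont=1 payload=0x78: acc |= 120<<0 -> completed=2 acc=120 shift=7
byte[7]=0xCF cont=1 payload=0x4F: acc |= 79<<7 -> completed=2 acc=10232 shift=14
byte[8]=0xC5 cont=1 payload=0x45: acc |= 69<<14 -> completed=2 acc=1140728 shift=21

Answer: 2 1140728 21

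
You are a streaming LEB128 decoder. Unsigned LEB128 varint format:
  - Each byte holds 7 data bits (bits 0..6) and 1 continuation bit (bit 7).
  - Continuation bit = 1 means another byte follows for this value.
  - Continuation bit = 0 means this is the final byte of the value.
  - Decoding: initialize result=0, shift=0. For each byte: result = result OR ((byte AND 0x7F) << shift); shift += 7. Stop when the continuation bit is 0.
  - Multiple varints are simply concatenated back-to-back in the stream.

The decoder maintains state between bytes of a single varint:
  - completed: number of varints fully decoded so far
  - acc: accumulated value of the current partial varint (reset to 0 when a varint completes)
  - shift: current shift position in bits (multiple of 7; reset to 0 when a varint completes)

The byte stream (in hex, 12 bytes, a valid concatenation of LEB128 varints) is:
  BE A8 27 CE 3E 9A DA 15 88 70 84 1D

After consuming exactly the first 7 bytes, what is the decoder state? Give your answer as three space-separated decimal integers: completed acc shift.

byte[0]=0xBE cont=1 payload=0x3E: acc |= 62<<0 -> completed=0 acc=62 shift=7
byte[1]=0xA8 cont=1 payload=0x28: acc |= 40<<7 -> completed=0 acc=5182 shift=14
byte[2]=0x27 cont=0 payload=0x27: varint #1 complete (value=644158); reset -> completed=1 acc=0 shift=0
byte[3]=0xCE cont=1 payload=0x4E: acc |= 78<<0 -> completed=1 acc=78 shift=7
byte[4]=0x3E cont=0 payload=0x3E: varint #2 complete (value=8014); reset -> completed=2 acc=0 shift=0
byte[5]=0x9A cont=1 payload=0x1A: acc |= 26<<0 -> completed=2 acc=26 shift=7
byte[6]=0xDA cont=1 payload=0x5A: acc |= 90<<7 -> completed=2 acc=11546 shift=14

Answer: 2 11546 14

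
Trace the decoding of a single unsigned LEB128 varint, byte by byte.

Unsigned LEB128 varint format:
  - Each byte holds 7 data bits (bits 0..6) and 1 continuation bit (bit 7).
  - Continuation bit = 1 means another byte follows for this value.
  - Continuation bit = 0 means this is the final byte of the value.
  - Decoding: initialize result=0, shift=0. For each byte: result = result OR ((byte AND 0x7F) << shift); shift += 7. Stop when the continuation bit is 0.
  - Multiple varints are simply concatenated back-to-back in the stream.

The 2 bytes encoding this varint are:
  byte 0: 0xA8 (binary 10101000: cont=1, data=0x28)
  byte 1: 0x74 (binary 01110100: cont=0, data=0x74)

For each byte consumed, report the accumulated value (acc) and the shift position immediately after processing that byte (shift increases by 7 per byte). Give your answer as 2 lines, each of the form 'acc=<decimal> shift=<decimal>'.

Answer: acc=40 shift=7
acc=14888 shift=14

Derivation:
byte 0=0xA8: payload=0x28=40, contrib = 40<<0 = 40; acc -> 40, shift -> 7
byte 1=0x74: payload=0x74=116, contrib = 116<<7 = 14848; acc -> 14888, shift -> 14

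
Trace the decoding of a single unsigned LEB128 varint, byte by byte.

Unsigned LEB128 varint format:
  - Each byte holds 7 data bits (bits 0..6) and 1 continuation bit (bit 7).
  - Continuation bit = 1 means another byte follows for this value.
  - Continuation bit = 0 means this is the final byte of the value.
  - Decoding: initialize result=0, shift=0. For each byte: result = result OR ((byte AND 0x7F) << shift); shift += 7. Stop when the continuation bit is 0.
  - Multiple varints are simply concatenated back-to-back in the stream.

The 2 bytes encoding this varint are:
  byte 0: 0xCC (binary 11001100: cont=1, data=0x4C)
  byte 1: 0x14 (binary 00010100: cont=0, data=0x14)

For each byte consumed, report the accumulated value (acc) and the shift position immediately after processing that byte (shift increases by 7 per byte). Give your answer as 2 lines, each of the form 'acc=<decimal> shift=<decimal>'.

byte 0=0xCC: payload=0x4C=76, contrib = 76<<0 = 76; acc -> 76, shift -> 7
byte 1=0x14: payload=0x14=20, contrib = 20<<7 = 2560; acc -> 2636, shift -> 14

Answer: acc=76 shift=7
acc=2636 shift=14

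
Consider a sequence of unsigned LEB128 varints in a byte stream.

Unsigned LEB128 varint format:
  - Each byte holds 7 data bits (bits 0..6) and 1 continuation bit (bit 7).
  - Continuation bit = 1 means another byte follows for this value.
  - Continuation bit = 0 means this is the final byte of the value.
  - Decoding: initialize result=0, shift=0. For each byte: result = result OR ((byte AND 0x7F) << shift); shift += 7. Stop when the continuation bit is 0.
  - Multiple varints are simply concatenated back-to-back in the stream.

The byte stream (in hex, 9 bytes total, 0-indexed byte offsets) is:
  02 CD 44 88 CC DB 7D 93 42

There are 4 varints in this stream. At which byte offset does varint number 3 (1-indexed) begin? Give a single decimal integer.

  byte[0]=0x02 cont=0 payload=0x02=2: acc |= 2<<0 -> acc=2 shift=7 [end]
Varint 1: bytes[0:1] = 02 -> value 2 (1 byte(s))
  byte[1]=0xCD cont=1 payload=0x4D=77: acc |= 77<<0 -> acc=77 shift=7
  byte[2]=0x44 cont=0 payload=0x44=68: acc |= 68<<7 -> acc=8781 shift=14 [end]
Varint 2: bytes[1:3] = CD 44 -> value 8781 (2 byte(s))
  byte[3]=0x88 cont=1 payload=0x08=8: acc |= 8<<0 -> acc=8 shift=7
  byte[4]=0xCC cont=1 payload=0x4C=76: acc |= 76<<7 -> acc=9736 shift=14
  byte[5]=0xDB cont=1 payload=0x5B=91: acc |= 91<<14 -> acc=1500680 shift=21
  byte[6]=0x7D cont=0 payload=0x7D=125: acc |= 125<<21 -> acc=263644680 shift=28 [end]
Varint 3: bytes[3:7] = 88 CC DB 7D -> value 263644680 (4 byte(s))
  byte[7]=0x93 cont=1 payload=0x13=19: acc |= 19<<0 -> acc=19 shift=7
  byte[8]=0x42 cont=0 payload=0x42=66: acc |= 66<<7 -> acc=8467 shift=14 [end]
Varint 4: bytes[7:9] = 93 42 -> value 8467 (2 byte(s))

Answer: 3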